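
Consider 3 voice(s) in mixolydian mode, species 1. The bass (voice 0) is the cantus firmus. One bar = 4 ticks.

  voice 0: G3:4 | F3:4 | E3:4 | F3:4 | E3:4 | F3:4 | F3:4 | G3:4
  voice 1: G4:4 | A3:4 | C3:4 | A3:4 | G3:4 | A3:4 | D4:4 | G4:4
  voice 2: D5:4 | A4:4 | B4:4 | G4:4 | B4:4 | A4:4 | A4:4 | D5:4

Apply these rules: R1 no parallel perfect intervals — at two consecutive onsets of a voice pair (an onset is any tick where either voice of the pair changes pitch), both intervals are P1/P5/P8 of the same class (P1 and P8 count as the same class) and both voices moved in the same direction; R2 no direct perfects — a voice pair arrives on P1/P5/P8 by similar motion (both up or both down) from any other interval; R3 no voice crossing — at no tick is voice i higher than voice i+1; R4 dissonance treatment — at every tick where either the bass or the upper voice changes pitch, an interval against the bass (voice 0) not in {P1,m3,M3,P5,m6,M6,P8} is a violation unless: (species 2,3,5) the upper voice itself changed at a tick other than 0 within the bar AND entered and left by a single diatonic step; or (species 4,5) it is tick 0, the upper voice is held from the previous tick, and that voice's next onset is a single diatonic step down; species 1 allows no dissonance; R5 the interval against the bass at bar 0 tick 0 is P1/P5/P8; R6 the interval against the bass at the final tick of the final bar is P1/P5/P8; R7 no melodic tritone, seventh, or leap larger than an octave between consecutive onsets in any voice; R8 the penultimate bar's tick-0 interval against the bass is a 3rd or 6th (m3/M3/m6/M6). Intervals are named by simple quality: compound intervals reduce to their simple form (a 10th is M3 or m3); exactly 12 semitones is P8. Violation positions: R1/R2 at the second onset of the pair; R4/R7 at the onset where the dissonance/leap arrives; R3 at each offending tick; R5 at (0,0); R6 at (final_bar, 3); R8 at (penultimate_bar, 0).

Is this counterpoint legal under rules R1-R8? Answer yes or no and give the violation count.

No (10 violations)

bar 0: v0=G3 v1=G4 v2=D5 (P5)
bar 1: v0=F3 v1=A3 v2=A4 (M3)
bar 2: v0=E3 v1=C3 v2=B4 (P5)
bar 3: v0=F3 v1=A3 v2=G4 (M2)
bar 4: v0=E3 v1=G3 v2=B4 (P5)
bar 5: v0=F3 v1=A3 v2=A4 (M3)
bar 6: v0=F3 v1=D4 v2=A4 (M3)
bar 7: v0=G3 v1=G4 v2=D5 (P5)
  R2 @ bar1.0: G4/D5 P5 -> A3/A4 P8 similar
  R7 @ bar1.0: G4->A3 leap 10st
  R3 @ bar2.0: E3 above C3
  R3 @ bar2.1: E3 above C3
  R3 @ bar2.2: E3 above C3
  R3 @ bar2.3: E3 above C3
  R4 @ bar3.0: F3/G4 M2 untreated
  R1 @ bar7.0: D4/A4 P5 -> G4/D5 P5 similar
  R2 @ bar7.0: F3/D4 M6 -> G3/G4 P8 similar
  R2 @ bar7.0: F3/A4 M3 -> G3/D5 P5 similar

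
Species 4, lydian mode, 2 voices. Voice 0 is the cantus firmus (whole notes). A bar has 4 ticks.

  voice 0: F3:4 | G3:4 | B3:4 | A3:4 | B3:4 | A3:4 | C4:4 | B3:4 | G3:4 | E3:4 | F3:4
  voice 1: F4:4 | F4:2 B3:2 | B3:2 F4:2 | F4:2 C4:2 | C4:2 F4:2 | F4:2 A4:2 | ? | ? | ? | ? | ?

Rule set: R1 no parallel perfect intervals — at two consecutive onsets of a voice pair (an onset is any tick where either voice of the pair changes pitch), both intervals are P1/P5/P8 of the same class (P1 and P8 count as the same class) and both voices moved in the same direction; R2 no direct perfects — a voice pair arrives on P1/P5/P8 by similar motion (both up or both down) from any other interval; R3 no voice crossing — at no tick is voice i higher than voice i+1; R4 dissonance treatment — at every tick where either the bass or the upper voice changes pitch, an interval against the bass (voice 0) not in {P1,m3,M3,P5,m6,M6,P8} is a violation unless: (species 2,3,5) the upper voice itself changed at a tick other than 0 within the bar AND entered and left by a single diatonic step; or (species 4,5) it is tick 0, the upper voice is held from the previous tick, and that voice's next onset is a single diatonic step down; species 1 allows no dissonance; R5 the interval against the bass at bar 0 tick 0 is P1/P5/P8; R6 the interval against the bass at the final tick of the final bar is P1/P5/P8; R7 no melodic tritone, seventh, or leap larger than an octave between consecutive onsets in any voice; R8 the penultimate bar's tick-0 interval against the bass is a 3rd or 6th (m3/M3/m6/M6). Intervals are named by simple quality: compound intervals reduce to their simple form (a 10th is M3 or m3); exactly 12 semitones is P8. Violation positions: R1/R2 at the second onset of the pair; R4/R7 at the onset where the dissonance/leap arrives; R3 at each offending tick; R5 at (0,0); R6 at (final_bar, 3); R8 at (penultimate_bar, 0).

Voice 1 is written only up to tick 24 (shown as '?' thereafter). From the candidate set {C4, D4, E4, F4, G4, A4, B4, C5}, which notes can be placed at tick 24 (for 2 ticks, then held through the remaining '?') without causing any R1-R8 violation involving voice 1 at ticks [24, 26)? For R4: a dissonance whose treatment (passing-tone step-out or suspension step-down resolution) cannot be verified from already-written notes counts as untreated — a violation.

C4: legal
D4: violates R4
E4: legal
F4: violates R4
G4: legal
A4: legal
B4: violates R4
C5: violates R1

{A4, C4, E4, G4}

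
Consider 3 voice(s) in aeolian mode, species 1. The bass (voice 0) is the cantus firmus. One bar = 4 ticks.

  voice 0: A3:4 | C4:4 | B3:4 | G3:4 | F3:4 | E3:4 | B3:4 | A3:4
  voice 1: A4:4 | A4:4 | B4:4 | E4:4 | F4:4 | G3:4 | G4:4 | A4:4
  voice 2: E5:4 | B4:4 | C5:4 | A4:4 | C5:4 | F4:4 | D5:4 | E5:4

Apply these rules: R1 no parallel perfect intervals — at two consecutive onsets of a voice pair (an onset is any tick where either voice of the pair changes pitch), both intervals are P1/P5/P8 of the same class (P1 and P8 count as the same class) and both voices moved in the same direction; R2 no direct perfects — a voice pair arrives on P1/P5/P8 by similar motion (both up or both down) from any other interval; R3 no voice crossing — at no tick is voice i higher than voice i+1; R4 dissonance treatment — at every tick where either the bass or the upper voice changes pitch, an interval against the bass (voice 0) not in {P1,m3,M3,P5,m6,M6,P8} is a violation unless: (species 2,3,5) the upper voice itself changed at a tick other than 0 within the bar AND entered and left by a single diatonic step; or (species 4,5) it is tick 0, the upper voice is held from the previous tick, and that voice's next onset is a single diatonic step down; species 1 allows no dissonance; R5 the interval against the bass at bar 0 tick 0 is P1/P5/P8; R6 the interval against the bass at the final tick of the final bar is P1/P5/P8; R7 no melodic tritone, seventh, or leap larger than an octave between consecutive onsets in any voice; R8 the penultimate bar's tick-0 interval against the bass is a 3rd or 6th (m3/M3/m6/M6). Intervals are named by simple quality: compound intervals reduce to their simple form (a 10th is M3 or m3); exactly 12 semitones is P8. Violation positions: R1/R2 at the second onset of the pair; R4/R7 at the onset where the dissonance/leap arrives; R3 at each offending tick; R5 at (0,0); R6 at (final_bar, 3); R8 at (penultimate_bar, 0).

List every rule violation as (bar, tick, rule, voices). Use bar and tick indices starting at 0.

bar 0: v0=A3 v1=A4 v2=E5 downbeat P5
bar 1: v0=C4 v1=A4 v2=B4 downbeat M7
bar 2: v0=B3 v1=B4 v2=C5 downbeat m2
bar 3: v0=G3 v1=E4 v2=A4 downbeat M2
bar 4: v0=F3 v1=F4 v2=C5 downbeat P5
bar 5: v0=E3 v1=G3 v2=F4 downbeat m2
bar 6: v0=B3 v1=G4 v2=D5 downbeat m3
bar 7: v0=A3 v1=A4 v2=E5 downbeat P5
  -> R4 @ bar 1 tick 0 v(0, 2): C4/B4 M7 untreated
  -> R4 @ bar 2 tick 0 v(0, 2): B3/C5 m2 untreated
  -> R4 @ bar 3 tick 0 v(0, 2): G3/A4 M2 untreated
  -> R2 @ bar 4 tick 0 v(1, 2): E4/A4 P4 -> F4/C5 P5 similar
  -> R4 @ bar 5 tick 0 v(0, 2): E3/F4 m2 untreated
  -> R7 @ bar 5 tick 0 v(1,): F4->G3 leap 10st
  -> R2 @ bar 6 tick 0 v(1, 2): G3/F4 m7 -> G4/D5 P5 similar
  -> R1 @ bar 7 tick 0 v(1, 2): G4/D5 P5 -> A4/E5 P5 similar

(1, 0, R4, (0, 2))
(2, 0, R4, (0, 2))
(3, 0, R4, (0, 2))
(4, 0, R2, (1, 2))
(5, 0, R4, (0, 2))
(5, 0, R7, (1,))
(6, 0, R2, (1, 2))
(7, 0, R1, (1, 2))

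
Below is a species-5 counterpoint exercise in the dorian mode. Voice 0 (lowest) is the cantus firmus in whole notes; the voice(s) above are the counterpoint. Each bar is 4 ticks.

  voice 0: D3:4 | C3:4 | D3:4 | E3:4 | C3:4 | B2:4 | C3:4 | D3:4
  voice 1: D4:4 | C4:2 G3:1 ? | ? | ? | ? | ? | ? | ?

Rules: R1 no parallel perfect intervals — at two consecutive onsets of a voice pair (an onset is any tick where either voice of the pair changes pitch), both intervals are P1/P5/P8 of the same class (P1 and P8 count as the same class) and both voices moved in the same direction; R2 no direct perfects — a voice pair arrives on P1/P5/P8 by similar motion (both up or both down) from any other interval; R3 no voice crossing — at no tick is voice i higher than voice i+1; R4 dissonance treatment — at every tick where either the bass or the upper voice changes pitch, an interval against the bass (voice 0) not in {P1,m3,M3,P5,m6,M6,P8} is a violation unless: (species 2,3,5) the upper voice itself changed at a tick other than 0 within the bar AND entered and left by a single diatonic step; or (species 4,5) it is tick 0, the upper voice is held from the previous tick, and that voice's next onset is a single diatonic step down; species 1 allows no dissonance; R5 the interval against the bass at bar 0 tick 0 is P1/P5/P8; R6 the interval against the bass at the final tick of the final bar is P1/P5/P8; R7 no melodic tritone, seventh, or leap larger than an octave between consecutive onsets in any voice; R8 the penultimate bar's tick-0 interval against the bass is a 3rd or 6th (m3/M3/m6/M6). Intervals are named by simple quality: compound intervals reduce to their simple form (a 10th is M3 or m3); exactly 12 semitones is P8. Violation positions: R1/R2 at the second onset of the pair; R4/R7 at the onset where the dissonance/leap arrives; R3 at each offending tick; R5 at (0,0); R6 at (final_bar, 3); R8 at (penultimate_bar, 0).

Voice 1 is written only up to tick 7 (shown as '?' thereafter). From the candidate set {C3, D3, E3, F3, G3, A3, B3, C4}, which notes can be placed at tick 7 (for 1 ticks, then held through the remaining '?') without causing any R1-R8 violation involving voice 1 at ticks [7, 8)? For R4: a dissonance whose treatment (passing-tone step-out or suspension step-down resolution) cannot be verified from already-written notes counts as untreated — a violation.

C3: legal
D3: violates R4
E3: legal
F3: violates R4
G3: legal
A3: legal
B3: violates R4
C4: legal

{A3, C3, C4, E3, G3}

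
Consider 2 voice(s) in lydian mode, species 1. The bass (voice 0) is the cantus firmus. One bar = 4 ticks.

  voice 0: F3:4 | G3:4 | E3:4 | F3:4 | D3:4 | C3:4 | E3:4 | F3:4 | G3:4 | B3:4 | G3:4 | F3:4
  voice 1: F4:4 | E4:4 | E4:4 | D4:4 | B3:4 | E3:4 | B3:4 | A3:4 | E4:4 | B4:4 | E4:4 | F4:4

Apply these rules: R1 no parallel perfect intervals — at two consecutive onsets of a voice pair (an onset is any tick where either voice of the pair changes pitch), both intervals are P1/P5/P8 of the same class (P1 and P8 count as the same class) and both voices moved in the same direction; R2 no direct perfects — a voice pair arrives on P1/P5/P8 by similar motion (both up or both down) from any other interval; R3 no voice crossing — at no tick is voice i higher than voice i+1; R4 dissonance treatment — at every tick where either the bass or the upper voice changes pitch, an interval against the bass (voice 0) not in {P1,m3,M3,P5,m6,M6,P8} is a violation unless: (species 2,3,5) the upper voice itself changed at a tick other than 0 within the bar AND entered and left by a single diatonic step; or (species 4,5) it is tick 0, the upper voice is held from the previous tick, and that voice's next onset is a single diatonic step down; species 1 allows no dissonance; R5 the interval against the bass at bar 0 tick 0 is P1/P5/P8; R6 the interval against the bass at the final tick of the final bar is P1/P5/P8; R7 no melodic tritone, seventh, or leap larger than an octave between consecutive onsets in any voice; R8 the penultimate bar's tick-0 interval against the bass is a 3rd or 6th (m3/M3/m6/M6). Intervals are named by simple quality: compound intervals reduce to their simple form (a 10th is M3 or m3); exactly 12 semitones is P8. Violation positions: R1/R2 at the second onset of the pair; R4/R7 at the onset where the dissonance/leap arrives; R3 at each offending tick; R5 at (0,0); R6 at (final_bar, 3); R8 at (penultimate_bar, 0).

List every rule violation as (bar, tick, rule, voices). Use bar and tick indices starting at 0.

(6, 0, R2, (0, 1))
(9, 0, R2, (0, 1))

bar 0: v0=F3 v1=F4 downbeat P8
bar 1: v0=G3 v1=E4 downbeat M6
bar 2: v0=E3 v1=E4 downbeat P8
bar 3: v0=F3 v1=D4 downbeat M6
bar 4: v0=D3 v1=B3 downbeat M6
bar 5: v0=C3 v1=E3 downbeat M3
bar 6: v0=E3 v1=B3 downbeat P5
bar 7: v0=F3 v1=A3 downbeat M3
bar 8: v0=G3 v1=E4 downbeat M6
bar 9: v0=B3 v1=B4 downbeat P8
bar 10: v0=G3 v1=E4 downbeat M6
bar 11: v0=F3 v1=F4 downbeat P8
  -> R2 @ bar 6 tick 0 v(0, 1): C3/E3 M3 -> E3/B3 P5 similar
  -> R2 @ bar 9 tick 0 v(0, 1): G3/E4 M6 -> B3/B4 P8 similar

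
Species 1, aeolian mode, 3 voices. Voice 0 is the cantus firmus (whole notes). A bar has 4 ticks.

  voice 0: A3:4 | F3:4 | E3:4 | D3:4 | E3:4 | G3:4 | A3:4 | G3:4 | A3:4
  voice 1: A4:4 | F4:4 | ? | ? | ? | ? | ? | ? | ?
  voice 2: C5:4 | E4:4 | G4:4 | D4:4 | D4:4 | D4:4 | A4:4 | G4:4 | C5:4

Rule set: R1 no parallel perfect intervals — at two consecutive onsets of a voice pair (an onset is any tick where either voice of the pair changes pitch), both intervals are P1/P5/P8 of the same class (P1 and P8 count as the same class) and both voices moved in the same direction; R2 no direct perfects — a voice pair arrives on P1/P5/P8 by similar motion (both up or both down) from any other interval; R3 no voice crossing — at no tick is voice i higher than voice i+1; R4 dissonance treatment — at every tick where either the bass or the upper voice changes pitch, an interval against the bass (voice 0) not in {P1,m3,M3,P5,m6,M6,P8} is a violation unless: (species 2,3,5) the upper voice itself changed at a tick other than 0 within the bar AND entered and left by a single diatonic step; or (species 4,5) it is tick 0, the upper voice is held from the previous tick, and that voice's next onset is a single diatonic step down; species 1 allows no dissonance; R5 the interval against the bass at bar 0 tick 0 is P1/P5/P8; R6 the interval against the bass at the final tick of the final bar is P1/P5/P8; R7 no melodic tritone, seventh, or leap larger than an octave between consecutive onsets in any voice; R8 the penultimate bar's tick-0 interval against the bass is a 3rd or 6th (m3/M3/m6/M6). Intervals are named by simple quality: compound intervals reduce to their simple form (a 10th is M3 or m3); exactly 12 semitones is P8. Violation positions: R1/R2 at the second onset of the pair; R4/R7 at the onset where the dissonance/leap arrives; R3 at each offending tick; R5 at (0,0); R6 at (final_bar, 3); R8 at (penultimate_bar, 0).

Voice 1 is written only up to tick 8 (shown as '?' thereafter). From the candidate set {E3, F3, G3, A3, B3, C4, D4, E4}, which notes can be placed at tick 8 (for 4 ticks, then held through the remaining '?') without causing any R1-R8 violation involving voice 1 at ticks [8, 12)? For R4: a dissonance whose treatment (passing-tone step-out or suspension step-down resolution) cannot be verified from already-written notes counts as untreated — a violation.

E3: violates R1,R7
F3: violates R4
G3: violates R7
A3: violates R4
B3: violates R2,R7
C4: legal
D4: violates R4
E4: violates R1

{C4}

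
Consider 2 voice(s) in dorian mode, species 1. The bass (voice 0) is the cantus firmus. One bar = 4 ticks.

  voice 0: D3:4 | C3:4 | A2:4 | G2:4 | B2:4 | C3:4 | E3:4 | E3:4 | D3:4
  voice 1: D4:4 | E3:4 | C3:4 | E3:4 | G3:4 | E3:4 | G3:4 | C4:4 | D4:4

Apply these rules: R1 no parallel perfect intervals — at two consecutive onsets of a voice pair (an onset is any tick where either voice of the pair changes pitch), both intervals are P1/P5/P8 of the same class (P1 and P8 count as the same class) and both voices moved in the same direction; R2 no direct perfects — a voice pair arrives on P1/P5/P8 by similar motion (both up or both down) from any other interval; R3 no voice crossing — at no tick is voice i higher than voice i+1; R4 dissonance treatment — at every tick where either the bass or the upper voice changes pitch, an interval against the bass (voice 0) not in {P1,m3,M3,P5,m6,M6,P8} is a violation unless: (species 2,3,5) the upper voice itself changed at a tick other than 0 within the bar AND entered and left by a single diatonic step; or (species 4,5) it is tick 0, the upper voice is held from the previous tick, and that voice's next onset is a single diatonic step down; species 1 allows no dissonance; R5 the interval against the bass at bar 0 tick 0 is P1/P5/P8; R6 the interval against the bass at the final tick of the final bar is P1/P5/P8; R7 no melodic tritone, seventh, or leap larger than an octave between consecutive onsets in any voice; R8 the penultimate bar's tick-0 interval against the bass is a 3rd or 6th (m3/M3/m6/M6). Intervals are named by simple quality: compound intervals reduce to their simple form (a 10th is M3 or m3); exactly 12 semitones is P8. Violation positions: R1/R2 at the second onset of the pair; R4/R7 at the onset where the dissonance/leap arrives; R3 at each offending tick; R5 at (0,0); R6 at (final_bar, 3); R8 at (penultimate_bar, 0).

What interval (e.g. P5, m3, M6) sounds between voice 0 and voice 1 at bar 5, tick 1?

voice 0=C3 voice 1=E3 -> M3

M3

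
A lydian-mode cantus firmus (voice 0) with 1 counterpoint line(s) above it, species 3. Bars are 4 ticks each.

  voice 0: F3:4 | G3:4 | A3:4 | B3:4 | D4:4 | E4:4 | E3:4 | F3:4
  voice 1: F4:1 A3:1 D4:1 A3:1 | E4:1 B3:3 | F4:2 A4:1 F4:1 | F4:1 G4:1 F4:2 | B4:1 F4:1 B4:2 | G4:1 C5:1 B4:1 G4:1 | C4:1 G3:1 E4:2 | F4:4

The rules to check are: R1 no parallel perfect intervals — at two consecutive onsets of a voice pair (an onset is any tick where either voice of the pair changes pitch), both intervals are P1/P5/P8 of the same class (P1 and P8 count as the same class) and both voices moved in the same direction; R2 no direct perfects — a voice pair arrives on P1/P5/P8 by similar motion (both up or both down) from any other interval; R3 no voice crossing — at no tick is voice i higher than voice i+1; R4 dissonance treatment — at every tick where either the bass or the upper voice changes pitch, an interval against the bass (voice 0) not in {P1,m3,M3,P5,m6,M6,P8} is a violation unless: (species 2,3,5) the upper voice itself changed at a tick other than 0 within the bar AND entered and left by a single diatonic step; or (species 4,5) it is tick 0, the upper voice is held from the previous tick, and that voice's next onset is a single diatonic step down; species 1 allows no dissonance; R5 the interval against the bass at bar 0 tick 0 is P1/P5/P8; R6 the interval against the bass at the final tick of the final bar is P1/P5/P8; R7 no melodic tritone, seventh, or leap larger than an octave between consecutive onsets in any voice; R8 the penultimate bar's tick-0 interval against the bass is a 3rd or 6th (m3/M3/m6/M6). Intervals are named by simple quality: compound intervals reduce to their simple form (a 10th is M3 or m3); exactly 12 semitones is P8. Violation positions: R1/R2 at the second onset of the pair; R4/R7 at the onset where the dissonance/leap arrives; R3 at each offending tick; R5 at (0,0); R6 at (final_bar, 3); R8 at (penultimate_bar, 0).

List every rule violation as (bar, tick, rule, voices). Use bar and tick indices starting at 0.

(2, 0, R7, (1,))
(3, 0, R4, (0, 1))
(3, 2, R4, (0, 1))
(4, 0, R7, (1,))
(4, 1, R7, (1,))
(4, 2, R7, (1,))
(7, 0, R1, (0, 1))

bar 0: v0=F3 v1=F4 downbeat P8
bar 1: v0=G3 v1=E4 downbeat M6
bar 2: v0=A3 v1=F4 downbeat m6
bar 3: v0=B3 v1=F4 downbeat TT
bar 4: v0=D4 v1=B4 downbeat M6
bar 5: v0=E4 v1=G4 downbeat m3
bar 6: v0=E3 v1=C4 downbeat m6
bar 7: v0=F3 v1=F4 downbeat P8
  -> R7 @ bar 2 tick 0 v(1,): B3->F4 leap 6st
  -> R4 @ bar 3 tick 0 v(0, 1): B3/F4 TT untreated
  -> R4 @ bar 3 tick 2 v(0, 1): B3/F4 TT untreated
  -> R7 @ bar 4 tick 0 v(1,): F4->B4 leap 6st
  -> R7 @ bar 4 tick 1 v(1,): B4->F4 leap 6st
  -> R7 @ bar 4 tick 2 v(1,): F4->B4 leap 6st
  -> R1 @ bar 7 tick 0 v(0, 1): E3/E4 P8 -> F3/F4 P8 similar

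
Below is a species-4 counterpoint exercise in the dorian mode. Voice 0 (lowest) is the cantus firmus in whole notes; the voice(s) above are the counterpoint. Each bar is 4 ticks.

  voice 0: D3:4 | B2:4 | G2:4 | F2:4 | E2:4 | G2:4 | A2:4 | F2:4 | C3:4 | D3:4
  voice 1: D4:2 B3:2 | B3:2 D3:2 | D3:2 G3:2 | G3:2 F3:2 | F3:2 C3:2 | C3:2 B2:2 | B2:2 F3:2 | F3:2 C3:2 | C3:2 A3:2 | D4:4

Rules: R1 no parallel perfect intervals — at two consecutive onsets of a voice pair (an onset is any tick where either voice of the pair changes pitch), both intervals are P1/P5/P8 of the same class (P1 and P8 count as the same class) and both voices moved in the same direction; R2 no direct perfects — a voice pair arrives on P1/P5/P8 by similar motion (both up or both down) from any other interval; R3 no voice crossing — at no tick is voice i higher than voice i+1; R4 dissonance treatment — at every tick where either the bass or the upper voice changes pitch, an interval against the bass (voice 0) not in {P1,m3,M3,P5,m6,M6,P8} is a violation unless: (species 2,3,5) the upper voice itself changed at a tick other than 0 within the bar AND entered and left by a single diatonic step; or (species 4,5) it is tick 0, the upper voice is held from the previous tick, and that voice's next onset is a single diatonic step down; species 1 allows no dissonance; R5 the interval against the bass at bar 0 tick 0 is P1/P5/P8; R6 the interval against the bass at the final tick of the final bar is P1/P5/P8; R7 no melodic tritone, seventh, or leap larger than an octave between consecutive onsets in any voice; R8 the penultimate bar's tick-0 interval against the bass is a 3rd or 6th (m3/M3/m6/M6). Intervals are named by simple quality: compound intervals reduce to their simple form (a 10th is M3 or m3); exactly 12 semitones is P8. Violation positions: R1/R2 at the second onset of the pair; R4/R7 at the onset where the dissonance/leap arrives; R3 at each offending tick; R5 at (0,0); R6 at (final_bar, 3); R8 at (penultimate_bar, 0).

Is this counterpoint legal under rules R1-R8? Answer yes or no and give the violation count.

No (5 violations)

bar 0: v0=D3 v1=D4 (P8)
bar 1: v0=B2 v1=B3 (P8)
bar 2: v0=G2 v1=D3 (P5)
bar 3: v0=F2 v1=G3 (M2)
bar 4: v0=E2 v1=F3 (m2)
bar 5: v0=G2 v1=C3 (P4)
bar 6: v0=A2 v1=B2 (M2)
bar 7: v0=F2 v1=F3 (P8)
bar 8: v0=C3 v1=C3 (P1)
bar 9: v0=D3 v1=D4 (P8)
  R4 @ bar4.0: E2/F3 m2 untreated
  R4 @ bar6.0: A2/B2 M2 untreated
  R7 @ bar6.2: B2->F3 leap 6st
  R8 @ bar8.0: penult P1 not 3rd/6th
  R2 @ bar9.0: C3/A3 M6 -> D3/D4 P8 similar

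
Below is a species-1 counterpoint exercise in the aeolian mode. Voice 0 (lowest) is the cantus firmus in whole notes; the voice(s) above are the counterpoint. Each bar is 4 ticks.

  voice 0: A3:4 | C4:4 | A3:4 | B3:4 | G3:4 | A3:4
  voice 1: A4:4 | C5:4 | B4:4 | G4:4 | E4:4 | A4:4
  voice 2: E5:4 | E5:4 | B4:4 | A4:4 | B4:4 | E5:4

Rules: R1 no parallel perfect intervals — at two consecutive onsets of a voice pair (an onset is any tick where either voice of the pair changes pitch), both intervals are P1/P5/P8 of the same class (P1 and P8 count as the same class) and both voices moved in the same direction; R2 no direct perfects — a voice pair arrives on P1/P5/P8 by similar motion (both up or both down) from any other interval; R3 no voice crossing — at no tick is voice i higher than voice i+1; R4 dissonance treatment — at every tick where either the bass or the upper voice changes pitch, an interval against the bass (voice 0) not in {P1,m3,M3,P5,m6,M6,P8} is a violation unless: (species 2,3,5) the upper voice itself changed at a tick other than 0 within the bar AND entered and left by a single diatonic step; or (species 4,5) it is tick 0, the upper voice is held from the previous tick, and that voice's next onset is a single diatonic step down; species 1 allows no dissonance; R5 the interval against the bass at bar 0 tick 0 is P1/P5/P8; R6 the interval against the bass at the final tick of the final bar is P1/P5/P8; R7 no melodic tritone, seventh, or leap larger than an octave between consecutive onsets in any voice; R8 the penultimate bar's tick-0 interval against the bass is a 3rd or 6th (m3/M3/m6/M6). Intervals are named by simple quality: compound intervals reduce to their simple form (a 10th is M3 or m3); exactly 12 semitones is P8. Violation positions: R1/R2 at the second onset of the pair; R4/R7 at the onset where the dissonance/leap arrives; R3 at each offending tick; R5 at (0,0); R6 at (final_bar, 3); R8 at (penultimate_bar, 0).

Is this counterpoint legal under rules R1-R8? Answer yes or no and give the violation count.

No (8 violations)

bar 0: v0=A3 v1=A4 v2=E5 (P5)
bar 1: v0=C4 v1=C5 v2=E5 (M3)
bar 2: v0=A3 v1=B4 v2=B4 (M2)
bar 3: v0=B3 v1=G4 v2=A4 (m7)
bar 4: v0=G3 v1=E4 v2=B4 (M3)
bar 5: v0=A3 v1=A4 v2=E5 (P5)
  R1 @ bar1.0: A3/A4 P8 -> C4/C5 P8 similar
  R2 @ bar2.0: C5/E5 M3 -> B4/B4 P1 similar
  R4 @ bar2.0: A3/B4 M2 untreated
  R4 @ bar2.0: A3/B4 M2 untreated
  R4 @ bar3.0: B3/A4 m7 untreated
  R1 @ bar5.0: E4/B4 P5 -> A4/E5 P5 similar
  R2 @ bar5.0: G3/E4 M6 -> A3/A4 P8 similar
  R2 @ bar5.0: G3/B4 M3 -> A3/E5 P5 similar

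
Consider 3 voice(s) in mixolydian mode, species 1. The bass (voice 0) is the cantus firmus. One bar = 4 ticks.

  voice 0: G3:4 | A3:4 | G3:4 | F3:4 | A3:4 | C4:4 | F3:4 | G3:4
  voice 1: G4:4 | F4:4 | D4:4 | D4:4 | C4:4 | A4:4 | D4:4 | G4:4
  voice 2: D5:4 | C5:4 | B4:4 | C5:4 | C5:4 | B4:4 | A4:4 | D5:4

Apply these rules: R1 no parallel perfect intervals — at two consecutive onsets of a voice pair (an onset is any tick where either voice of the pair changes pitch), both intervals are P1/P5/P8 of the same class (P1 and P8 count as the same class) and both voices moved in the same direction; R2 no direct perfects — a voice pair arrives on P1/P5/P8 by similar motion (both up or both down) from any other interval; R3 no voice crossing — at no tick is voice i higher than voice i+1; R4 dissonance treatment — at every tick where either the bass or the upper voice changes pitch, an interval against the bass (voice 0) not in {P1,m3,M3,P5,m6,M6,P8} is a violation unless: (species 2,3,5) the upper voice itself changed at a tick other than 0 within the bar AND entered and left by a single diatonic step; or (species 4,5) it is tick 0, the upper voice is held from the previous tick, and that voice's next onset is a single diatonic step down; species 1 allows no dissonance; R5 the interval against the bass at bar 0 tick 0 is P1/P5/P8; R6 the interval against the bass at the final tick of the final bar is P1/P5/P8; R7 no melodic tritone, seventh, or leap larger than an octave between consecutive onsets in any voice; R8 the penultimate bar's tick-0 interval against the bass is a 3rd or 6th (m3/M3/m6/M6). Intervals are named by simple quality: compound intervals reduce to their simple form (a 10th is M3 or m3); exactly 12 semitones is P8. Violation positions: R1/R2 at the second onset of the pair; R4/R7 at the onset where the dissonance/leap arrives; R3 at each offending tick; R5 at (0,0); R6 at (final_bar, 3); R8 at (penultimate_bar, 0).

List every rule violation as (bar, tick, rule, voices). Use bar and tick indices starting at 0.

bar 0: v0=G3 v1=G4 v2=D5 downbeat P5
bar 1: v0=A3 v1=F4 v2=C5 downbeat m3
bar 2: v0=G3 v1=D4 v2=B4 downbeat M3
bar 3: v0=F3 v1=D4 v2=C5 downbeat P5
bar 4: v0=A3 v1=C4 v2=C5 downbeat m3
bar 5: v0=C4 v1=A4 v2=B4 downbeat M7
bar 6: v0=F3 v1=D4 v2=A4 downbeat M3
bar 7: v0=G3 v1=G4 v2=D5 downbeat P5
  -> R1 @ bar 1 tick 0 v(1, 2): G4/D5 P5 -> F4/C5 P5 similar
  -> R2 @ bar 2 tick 0 v(0, 1): A3/F4 m6 -> G3/D4 P5 similar
  -> R4 @ bar 5 tick 0 v(0, 2): C4/B4 M7 untreated
  -> R2 @ bar 6 tick 0 v(1, 2): A4/B4 M2 -> D4/A4 P5 similar
  -> R1 @ bar 7 tick 0 v(1, 2): D4/A4 P5 -> G4/D5 P5 similar
  -> R2 @ bar 7 tick 0 v(0, 1): F3/D4 M6 -> G3/G4 P8 similar
  -> R2 @ bar 7 tick 0 v(0, 2): F3/A4 M3 -> G3/D5 P5 similar

(1, 0, R1, (1, 2))
(2, 0, R2, (0, 1))
(5, 0, R4, (0, 2))
(6, 0, R2, (1, 2))
(7, 0, R1, (1, 2))
(7, 0, R2, (0, 1))
(7, 0, R2, (0, 2))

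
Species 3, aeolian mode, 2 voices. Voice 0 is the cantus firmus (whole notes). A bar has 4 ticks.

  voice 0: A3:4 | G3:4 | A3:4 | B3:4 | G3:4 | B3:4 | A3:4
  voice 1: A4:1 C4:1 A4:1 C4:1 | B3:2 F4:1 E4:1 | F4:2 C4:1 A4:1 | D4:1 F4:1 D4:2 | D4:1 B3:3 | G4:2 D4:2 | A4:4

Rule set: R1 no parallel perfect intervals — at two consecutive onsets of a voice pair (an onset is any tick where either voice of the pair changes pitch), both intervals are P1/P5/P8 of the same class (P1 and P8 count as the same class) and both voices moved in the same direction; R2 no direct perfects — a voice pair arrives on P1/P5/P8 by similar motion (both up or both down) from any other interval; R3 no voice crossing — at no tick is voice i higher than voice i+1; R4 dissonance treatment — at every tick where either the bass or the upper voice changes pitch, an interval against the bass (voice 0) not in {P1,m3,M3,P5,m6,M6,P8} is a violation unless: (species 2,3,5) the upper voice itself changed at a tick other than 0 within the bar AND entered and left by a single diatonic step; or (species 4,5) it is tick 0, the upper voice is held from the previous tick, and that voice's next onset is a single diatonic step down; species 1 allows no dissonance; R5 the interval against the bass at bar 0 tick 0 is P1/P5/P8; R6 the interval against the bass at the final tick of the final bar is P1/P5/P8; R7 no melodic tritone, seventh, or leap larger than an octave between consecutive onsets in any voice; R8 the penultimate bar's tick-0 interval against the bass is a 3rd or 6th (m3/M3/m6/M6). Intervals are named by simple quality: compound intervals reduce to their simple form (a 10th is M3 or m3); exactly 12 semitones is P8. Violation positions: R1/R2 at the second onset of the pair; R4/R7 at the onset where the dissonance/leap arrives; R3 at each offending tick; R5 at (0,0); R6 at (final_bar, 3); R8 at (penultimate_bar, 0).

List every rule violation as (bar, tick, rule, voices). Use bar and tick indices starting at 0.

(1, 2, R4, (0, 1))
(1, 2, R7, (1,))
(3, 1, R4, (0, 1))

bar 0: v0=A3 v1=A4 downbeat P8
bar 1: v0=G3 v1=B3 downbeat M3
bar 2: v0=A3 v1=F4 downbeat m6
bar 3: v0=B3 v1=D4 downbeat m3
bar 4: v0=G3 v1=D4 downbeat P5
bar 5: v0=B3 v1=G4 downbeat m6
bar 6: v0=A3 v1=A4 downbeat P8
  -> R4 @ bar 1 tick 2 v(0, 1): G3/F4 m7 untreated
  -> R7 @ bar 1 tick 2 v(1,): B3->F4 leap 6st
  -> R4 @ bar 3 tick 1 v(0, 1): B3/F4 TT untreated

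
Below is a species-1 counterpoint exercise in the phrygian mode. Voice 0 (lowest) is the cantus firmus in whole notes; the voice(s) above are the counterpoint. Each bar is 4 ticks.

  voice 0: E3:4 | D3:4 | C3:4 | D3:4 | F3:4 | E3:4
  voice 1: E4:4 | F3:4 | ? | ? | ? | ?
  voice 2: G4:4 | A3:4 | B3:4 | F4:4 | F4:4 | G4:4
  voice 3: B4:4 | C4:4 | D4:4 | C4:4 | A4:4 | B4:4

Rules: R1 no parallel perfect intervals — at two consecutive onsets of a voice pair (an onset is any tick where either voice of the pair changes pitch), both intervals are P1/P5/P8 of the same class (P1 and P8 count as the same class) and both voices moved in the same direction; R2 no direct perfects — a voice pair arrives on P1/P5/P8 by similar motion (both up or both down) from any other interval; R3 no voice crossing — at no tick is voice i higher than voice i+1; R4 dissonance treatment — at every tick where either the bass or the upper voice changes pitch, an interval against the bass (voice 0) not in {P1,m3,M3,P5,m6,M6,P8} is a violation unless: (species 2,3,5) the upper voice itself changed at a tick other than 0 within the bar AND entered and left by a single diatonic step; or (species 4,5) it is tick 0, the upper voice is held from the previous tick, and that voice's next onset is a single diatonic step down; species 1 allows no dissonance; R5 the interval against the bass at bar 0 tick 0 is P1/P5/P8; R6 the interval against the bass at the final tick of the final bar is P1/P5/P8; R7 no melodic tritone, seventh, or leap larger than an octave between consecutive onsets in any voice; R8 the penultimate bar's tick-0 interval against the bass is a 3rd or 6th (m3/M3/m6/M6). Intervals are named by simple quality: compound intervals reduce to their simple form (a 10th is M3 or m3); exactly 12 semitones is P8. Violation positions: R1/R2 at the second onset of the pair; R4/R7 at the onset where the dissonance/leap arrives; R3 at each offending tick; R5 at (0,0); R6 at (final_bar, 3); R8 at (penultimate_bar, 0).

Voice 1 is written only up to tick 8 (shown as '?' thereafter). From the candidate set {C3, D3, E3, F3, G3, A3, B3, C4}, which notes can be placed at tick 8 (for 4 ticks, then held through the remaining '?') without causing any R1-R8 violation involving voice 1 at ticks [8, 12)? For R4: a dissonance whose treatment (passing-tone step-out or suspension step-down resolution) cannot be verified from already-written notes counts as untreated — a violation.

C3: violates R2
D3: violates R4
E3: legal
F3: violates R4
G3: violates R1
A3: legal
B3: violates R2,R4,R7
C4: violates R3

{A3, E3}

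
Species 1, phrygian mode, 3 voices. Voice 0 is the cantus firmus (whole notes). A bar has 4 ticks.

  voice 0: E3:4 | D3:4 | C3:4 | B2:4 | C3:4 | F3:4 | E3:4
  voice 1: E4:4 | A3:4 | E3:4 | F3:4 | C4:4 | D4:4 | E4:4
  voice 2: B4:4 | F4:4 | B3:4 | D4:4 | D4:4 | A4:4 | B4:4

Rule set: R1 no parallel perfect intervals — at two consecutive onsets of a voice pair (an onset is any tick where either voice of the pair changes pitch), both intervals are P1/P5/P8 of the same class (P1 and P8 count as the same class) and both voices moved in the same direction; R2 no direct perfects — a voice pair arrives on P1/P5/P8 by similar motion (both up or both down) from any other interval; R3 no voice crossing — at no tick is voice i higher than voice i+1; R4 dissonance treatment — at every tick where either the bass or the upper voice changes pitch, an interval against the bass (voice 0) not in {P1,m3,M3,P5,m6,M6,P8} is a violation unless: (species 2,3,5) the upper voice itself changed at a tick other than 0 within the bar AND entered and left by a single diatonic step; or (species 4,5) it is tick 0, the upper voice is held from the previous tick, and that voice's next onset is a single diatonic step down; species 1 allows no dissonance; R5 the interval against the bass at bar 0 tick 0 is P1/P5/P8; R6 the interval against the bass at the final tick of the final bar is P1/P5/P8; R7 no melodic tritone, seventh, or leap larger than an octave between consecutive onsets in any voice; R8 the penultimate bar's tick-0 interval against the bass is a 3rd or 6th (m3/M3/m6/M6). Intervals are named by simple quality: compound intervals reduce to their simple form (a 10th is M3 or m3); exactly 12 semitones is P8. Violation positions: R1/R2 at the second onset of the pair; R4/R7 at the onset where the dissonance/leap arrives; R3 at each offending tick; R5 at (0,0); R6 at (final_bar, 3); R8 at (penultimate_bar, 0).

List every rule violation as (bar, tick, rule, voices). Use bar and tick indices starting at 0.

(1, 0, R2, (0, 1))
(1, 0, R7, (2,))
(2, 0, R2, (1, 2))
(2, 0, R4, (0, 2))
(2, 0, R7, (2,))
(3, 0, R4, (0, 1))
(4, 0, R2, (0, 1))
(4, 0, R4, (0, 2))
(5, 0, R2, (1, 2))
(6, 0, R1, (1, 2))

bar 0: v0=E3 v1=E4 v2=B4 downbeat P5
bar 1: v0=D3 v1=A3 v2=F4 downbeat m3
bar 2: v0=C3 v1=E3 v2=B3 downbeat M7
bar 3: v0=B2 v1=F3 v2=D4 downbeat m3
bar 4: v0=C3 v1=C4 v2=D4 downbeat M2
bar 5: v0=F3 v1=D4 v2=A4 downbeat M3
bar 6: v0=E3 v1=E4 v2=B4 downbeat P5
  -> R2 @ bar 1 tick 0 v(0, 1): E3/E4 P8 -> D3/A3 P5 similar
  -> R7 @ bar 1 tick 0 v(2,): B4->F4 leap 6st
  -> R2 @ bar 2 tick 0 v(1, 2): A3/F4 m6 -> E3/B3 P5 similar
  -> R4 @ bar 2 tick 0 v(0, 2): C3/B3 M7 untreated
  -> R7 @ bar 2 tick 0 v(2,): F4->B3 leap 6st
  -> R4 @ bar 3 tick 0 v(0, 1): B2/F3 TT untreated
  -> R2 @ bar 4 tick 0 v(0, 1): B2/F3 TT -> C3/C4 P8 similar
  -> R4 @ bar 4 tick 0 v(0, 2): C3/D4 M2 untreated
  -> R2 @ bar 5 tick 0 v(1, 2): C4/D4 M2 -> D4/A4 P5 similar
  -> R1 @ bar 6 tick 0 v(1, 2): D4/A4 P5 -> E4/B4 P5 similar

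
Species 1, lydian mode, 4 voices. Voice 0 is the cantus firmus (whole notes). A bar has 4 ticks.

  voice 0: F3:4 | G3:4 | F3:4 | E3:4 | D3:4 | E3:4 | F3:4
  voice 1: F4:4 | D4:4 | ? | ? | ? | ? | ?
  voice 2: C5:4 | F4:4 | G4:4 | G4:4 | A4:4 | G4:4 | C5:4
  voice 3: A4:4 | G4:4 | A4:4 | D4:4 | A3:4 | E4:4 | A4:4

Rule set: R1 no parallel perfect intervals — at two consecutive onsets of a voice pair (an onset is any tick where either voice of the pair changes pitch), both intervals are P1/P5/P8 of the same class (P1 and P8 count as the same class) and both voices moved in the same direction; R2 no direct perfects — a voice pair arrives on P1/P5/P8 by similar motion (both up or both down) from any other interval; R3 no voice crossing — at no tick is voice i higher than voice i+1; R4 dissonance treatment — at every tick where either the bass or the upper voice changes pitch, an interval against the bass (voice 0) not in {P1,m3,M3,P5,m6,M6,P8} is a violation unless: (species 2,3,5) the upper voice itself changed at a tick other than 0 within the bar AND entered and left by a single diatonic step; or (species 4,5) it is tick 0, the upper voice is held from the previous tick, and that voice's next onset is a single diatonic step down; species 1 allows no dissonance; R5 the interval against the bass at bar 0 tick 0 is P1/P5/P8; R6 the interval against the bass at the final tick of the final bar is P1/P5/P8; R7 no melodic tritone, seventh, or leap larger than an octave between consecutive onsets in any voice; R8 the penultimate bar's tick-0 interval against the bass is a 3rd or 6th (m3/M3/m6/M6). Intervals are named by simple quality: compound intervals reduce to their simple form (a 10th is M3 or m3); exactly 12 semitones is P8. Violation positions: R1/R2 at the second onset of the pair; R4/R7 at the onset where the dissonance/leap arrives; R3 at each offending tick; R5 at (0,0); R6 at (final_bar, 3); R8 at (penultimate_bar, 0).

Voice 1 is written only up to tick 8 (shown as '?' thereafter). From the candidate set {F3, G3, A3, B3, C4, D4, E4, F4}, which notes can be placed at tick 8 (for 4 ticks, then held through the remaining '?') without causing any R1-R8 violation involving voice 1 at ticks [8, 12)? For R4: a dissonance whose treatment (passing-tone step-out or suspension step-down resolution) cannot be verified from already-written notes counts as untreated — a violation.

{A3, D4, F4}

F3: violates R2
G3: violates R4
A3: legal
B3: violates R4
C4: violates R1
D4: legal
E4: violates R4
F4: legal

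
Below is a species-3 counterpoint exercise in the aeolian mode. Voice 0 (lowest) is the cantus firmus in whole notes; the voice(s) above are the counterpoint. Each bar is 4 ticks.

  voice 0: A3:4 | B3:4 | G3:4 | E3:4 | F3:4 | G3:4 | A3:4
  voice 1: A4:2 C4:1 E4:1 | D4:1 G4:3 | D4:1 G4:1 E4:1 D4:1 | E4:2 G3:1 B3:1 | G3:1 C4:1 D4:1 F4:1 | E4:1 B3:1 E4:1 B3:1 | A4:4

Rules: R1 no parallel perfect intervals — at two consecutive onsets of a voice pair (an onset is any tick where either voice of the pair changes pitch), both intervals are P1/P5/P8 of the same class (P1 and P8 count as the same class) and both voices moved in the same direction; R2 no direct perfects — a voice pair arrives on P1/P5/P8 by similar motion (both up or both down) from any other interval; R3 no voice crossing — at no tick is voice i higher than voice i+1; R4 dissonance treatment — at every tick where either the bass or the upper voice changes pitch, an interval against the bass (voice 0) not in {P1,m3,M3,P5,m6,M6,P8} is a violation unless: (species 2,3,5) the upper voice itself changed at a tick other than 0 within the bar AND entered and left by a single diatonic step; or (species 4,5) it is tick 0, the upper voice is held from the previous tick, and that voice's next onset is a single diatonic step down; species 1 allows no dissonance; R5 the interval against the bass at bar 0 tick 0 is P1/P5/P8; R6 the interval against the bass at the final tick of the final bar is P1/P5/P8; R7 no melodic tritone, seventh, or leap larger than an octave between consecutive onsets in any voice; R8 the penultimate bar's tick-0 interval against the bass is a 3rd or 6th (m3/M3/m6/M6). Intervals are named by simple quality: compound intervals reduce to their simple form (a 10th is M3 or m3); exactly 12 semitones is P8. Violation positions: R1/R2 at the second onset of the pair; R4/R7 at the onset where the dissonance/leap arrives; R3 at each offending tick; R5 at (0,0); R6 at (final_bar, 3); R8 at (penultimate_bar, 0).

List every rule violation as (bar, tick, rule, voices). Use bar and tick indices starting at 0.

bar 0: v0=A3 v1=A4 downbeat P8
bar 1: v0=B3 v1=D4 downbeat m3
bar 2: v0=G3 v1=D4 downbeat P5
bar 3: v0=E3 v1=E4 downbeat P8
bar 4: v0=F3 v1=G3 downbeat M2
bar 5: v0=G3 v1=E4 downbeat M6
bar 6: v0=A3 v1=A4 downbeat P8
  -> R2 @ bar 2 tick 0 v(0, 1): B3/G4 m6 -> G3/D4 P5 similar
  -> R4 @ bar 4 tick 0 v(0, 1): F3/G3 M2 untreated
  -> R2 @ bar 6 tick 0 v(0, 1): G3/B3 M3 -> A3/A4 P8 similar
  -> R7 @ bar 6 tick 0 v(1,): B3->A4 leap 10st

(2, 0, R2, (0, 1))
(4, 0, R4, (0, 1))
(6, 0, R2, (0, 1))
(6, 0, R7, (1,))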